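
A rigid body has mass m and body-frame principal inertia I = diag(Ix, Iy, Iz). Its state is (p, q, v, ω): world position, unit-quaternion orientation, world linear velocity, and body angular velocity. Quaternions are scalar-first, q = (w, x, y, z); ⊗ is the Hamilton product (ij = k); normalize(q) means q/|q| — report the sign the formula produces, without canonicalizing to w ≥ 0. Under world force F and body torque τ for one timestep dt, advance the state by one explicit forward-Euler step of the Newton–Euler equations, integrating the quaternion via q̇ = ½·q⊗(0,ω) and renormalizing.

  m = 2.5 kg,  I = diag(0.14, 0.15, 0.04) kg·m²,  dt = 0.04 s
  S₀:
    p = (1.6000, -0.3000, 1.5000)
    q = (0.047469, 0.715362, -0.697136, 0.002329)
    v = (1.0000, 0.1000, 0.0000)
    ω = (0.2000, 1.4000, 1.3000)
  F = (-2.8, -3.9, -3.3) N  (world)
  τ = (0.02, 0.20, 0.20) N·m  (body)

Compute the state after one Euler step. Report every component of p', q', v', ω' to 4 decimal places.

ω×(Iω) gyroscopic = (-0.2002, 0.0260, 0.0028)
angular accel α = (1.5729, 1.1600, 4.9300)
ω + α·dt = (0.2629, 1.4464, 1.4972)
q⊗(0,ω) = (0.8298903, -0.9000436, -0.8630482, 1.2026437)
q' = normalize(q + ½dt·q⊗(0,ω)) = (0.0640, 0.6968, -0.7139, 0.0264)
linear accel F/m = (-1.1200, -1.5600, -1.3200)
p + v·dt = (1.6400, -0.2960, 1.5000)
v + (F/m)dt = (0.9552, 0.0376, -0.0528)

p' = (1.6400, -0.2960, 1.5000)
q' = (0.0640, 0.6968, -0.7139, 0.0264)
v' = (0.9552, 0.0376, -0.0528)
ω' = (0.2629, 1.4464, 1.4972)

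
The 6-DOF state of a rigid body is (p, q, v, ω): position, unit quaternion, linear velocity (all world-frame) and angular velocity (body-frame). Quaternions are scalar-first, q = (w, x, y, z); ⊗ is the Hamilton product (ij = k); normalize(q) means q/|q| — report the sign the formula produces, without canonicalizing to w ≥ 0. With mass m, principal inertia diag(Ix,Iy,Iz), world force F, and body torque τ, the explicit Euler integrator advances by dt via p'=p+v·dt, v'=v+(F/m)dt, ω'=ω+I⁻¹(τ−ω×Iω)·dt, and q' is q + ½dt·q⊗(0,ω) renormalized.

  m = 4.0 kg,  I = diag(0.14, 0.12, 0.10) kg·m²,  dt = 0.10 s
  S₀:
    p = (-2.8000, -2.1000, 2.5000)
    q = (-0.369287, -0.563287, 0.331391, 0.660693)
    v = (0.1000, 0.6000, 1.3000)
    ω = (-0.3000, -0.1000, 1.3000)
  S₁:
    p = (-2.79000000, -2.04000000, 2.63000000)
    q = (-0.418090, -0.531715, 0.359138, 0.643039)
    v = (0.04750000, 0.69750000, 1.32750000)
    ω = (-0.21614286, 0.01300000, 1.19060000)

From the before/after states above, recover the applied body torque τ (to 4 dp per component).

ω₁ − ω₀ = (0.08385714, 0.11300000, -0.10940000)
gyro term ω₀×Iω₀ = (0.0026, -0.0156, -0.0006)
I·α + gyro = (0.1200, 0.1200, -0.1100)

τ = (0.1200, 0.1200, -0.1100)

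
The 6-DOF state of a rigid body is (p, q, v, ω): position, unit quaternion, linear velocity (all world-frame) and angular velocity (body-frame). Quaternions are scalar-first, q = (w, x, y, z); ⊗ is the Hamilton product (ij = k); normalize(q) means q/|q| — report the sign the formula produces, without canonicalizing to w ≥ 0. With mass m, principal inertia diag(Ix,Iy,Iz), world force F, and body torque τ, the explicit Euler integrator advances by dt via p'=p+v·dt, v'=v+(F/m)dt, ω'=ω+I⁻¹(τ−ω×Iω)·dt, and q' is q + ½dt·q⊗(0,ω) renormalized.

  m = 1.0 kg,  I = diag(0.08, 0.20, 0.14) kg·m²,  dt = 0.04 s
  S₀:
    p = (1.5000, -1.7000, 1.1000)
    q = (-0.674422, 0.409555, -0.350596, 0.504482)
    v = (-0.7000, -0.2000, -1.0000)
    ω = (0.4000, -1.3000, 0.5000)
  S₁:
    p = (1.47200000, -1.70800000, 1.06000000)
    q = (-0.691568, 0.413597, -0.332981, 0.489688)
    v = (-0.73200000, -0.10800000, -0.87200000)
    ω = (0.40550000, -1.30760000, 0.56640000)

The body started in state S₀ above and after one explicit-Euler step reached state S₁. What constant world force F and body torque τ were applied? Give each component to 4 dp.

ω₁ − ω₀ = (0.00550000, -0.00760000, 0.06640000)
I·α + gyro = (0.0500, -0.0500, 0.1700)
velocity change Δv = (-0.03200000, 0.09200000, 0.12800000)
F = m·Δv/dt = (-0.8000, 2.3000, 3.2000)

F = (-0.8000, 2.3000, 3.2000)
τ = (0.0500, -0.0500, 0.1700)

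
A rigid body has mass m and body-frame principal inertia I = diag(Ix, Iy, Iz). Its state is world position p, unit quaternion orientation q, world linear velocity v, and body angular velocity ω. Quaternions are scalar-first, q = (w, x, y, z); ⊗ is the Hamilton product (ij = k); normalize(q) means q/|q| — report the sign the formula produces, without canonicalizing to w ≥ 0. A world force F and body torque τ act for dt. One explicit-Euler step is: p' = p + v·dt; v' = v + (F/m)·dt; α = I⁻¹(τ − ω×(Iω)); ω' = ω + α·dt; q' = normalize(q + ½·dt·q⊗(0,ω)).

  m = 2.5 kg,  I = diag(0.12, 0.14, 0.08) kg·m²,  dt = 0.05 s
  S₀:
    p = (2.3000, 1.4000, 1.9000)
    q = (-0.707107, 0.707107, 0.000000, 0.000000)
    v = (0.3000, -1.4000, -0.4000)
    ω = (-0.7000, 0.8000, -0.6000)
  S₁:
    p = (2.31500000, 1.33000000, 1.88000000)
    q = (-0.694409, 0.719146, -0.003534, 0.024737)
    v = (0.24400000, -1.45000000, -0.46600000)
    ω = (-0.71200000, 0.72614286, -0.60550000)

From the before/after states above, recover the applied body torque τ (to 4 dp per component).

τ = (0.0000, -0.1900, -0.0200)

ω₁ − ω₀ = (-0.01200000, -0.07385714, -0.00550000)
precession coupling = (0.0288, 0.0168, -0.0112)
applied torque τ = (0.0000, -0.1900, -0.0200)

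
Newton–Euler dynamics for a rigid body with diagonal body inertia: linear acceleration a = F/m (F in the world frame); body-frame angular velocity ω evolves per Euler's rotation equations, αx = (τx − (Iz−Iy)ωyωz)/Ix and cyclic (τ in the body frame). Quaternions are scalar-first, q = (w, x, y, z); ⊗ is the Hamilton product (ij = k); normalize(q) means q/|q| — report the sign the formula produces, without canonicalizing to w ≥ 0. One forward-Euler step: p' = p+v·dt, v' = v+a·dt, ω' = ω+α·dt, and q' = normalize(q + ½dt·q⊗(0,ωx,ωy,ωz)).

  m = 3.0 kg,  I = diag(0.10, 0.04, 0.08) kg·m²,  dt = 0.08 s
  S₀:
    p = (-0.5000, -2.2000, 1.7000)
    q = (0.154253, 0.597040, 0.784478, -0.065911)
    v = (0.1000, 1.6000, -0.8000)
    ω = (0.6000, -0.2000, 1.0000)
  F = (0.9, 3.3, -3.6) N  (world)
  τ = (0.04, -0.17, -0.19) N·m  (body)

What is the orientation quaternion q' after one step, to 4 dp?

q⊗(0,ω) = (-0.1354174, 0.8638476, -0.6674372, -0.4358418)
q' = normalize(q + ½dt·q⊗(0,ω)) = (0.1487, 0.6309, 0.7569, -0.0833)

q' = (0.1487, 0.6309, 0.7569, -0.0833)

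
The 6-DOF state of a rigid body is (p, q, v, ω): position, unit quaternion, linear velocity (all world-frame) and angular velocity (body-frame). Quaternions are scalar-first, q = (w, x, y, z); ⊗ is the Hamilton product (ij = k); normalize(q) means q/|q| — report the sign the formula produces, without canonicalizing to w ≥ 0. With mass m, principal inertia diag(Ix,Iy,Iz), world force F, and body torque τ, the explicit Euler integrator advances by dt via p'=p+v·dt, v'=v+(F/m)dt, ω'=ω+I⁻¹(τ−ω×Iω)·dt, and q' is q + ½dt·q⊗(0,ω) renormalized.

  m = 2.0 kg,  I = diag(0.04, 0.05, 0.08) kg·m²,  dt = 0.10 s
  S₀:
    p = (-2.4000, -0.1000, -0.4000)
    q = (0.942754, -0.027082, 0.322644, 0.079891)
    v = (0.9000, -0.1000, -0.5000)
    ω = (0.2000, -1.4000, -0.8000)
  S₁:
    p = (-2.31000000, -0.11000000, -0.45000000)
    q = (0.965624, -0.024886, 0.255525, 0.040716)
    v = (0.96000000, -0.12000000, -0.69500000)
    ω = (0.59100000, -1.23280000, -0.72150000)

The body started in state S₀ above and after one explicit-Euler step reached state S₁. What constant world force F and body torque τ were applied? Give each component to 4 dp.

ω₁ − ω₀ = (0.39100000, 0.16720000, 0.07850000)
gyro term ω₀×Iω₀ = (0.0336, 0.0064, -0.0028)
τ = I·(Δω/dt) + ω₀×(Iω₀) = (0.1900, 0.0900, 0.0600)
Δv = v₁−v₀ = (0.06000000, -0.02000000, -0.19500000)
F = m·Δv/dt = (1.2000, -0.4000, -3.9000)

F = (1.2000, -0.4000, -3.9000)
τ = (0.1900, 0.0900, 0.0600)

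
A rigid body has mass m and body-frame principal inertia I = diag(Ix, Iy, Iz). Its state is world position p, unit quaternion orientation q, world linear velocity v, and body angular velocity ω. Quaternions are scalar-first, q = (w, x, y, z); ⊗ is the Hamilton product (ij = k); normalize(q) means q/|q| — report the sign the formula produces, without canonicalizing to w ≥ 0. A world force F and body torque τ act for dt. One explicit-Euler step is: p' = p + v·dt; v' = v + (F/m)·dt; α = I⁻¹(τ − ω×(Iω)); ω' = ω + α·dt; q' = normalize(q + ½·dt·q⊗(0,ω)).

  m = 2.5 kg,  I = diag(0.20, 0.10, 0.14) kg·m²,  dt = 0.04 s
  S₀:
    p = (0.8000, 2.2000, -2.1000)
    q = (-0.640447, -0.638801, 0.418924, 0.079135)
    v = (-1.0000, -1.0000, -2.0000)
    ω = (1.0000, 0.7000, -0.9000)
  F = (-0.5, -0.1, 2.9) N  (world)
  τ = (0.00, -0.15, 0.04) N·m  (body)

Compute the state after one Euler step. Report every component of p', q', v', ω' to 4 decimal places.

p' = (0.7600, 2.1600, -2.1800)
q' = (-0.6318, -0.6600, 0.3999, 0.0733)
v' = (-1.0080, -1.0016, -1.9536)
ω' = (1.0050, 0.6616, -0.8686)

a = (-0.2000, -0.0400, 1.1600)
p + v·dt = (0.7600, 2.1600, -2.1800)
v + (F/m)dt = (-1.0080, -1.0016, -1.9536)
α = I⁻¹(τ − ω×Iω) = (0.1260, -0.9600, 0.7857)
ω' = ω + α·dt = (1.0050, 0.6616, -0.8686)
Hamilton product q⊗(0,ω) = (0.4167757, -1.0728731, -0.9440988, -0.2896824)
updated quaternion q' = (-0.6318, -0.6600, 0.3999, 0.0733)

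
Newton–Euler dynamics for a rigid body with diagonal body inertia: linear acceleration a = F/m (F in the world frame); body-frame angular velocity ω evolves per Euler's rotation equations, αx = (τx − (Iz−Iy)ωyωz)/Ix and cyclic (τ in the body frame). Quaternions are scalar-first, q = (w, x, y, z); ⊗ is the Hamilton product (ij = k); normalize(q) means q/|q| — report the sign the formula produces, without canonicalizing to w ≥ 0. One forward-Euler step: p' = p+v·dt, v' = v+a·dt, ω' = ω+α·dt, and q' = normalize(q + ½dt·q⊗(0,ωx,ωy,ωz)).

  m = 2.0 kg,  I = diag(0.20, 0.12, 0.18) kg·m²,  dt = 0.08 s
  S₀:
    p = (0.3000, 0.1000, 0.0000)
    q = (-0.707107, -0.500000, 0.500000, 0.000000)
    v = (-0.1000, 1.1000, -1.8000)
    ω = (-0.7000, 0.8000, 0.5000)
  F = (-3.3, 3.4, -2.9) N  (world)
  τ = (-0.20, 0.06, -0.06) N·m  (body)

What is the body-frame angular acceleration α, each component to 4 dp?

precession coupling ω×(Iω) = (0.0240, -0.0070, 0.0448)
α = I⁻¹(τ − ω×Iω) = (-1.1200, 0.5583, -0.5822)

α = (-1.1200, 0.5583, -0.5822)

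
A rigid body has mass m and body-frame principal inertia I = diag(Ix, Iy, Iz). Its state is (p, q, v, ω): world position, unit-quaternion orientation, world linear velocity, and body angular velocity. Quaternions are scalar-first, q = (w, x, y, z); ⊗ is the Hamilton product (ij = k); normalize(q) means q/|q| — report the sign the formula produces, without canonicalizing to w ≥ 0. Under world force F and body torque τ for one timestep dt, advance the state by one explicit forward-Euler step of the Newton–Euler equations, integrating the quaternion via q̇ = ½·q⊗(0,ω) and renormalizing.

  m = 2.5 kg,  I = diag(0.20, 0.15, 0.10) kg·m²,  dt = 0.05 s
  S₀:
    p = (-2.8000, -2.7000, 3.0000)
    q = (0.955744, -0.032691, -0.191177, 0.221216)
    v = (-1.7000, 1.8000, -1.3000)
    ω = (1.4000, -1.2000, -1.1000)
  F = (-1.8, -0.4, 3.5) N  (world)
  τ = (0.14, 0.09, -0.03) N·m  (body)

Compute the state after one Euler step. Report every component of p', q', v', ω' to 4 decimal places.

p' = p + v·dt = (-2.8850, -2.6100, 2.9350)
v' = v + a·dt = (-1.7360, 1.7920, -1.2300)
ω×(Iω) gyroscopic = (-0.0660, -0.1540, 0.0840)
(τ − ω×Iω)/I = (1.0300, 1.6267, -1.1400)
ω + α·dt = (1.4515, -1.1187, -1.1570)
2q̇ = q⊗(0,ω) = (0.0596926, 1.8137955, -0.8731505, -0.7444414)
updated quaternion q' = (0.9559, 0.0126, -0.2127, 0.2023)

p' = (-2.8850, -2.6100, 2.9350)
q' = (0.9559, 0.0126, -0.2127, 0.2023)
v' = (-1.7360, 1.7920, -1.2300)
ω' = (1.4515, -1.1187, -1.1570)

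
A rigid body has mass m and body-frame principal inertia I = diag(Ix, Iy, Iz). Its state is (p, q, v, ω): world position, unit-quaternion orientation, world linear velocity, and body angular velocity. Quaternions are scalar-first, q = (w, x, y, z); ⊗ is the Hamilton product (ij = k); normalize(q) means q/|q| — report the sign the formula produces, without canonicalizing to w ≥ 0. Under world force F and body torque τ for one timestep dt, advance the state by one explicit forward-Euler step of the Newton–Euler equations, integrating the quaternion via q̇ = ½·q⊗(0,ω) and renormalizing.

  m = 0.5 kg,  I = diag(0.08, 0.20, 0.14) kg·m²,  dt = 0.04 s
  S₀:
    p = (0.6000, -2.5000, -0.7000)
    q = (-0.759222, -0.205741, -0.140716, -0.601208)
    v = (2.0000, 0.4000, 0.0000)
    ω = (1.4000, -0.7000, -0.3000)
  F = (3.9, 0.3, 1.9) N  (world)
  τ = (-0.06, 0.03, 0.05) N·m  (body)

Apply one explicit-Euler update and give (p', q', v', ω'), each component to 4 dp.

a = (7.8000, 0.6000, 3.8000)
new position p' = (0.6800, -2.4840, -0.7000)
v + (F/m)dt = (2.3120, 0.4240, 0.1520)
angular accel α = (-0.5925, 0.0240, 1.1971)
new body rate ω' = (1.3763, -0.6990, -0.2521)
q⊗(0,ω) = (0.0091738, -1.4415416, -0.3719581, 0.5687877)
updated quaternion q' = (-0.7587, -0.2345, -0.1481, -0.5895)

p' = (0.6800, -2.4840, -0.7000)
q' = (-0.7587, -0.2345, -0.1481, -0.5895)
v' = (2.3120, 0.4240, 0.1520)
ω' = (1.3763, -0.6990, -0.2521)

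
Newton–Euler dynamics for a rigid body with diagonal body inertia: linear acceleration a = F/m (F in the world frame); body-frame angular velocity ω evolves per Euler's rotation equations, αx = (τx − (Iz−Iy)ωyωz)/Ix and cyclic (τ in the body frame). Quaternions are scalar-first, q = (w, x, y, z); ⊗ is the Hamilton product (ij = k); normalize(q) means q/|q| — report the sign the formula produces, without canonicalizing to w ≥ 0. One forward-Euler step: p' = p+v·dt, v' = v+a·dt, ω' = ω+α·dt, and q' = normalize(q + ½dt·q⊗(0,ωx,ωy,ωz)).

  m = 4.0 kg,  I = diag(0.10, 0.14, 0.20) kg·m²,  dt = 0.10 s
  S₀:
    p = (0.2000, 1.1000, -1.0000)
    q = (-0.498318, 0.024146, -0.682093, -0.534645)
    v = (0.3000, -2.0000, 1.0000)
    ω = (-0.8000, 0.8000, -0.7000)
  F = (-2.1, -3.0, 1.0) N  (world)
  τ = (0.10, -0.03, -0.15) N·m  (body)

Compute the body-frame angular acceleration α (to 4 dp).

gyro term ω×Iω = (-0.0336, -0.0560, -0.0256)
(τ − ω×Iω)/I = (1.3360, 0.1857, -0.6220)

α = (1.3360, 0.1857, -0.6220)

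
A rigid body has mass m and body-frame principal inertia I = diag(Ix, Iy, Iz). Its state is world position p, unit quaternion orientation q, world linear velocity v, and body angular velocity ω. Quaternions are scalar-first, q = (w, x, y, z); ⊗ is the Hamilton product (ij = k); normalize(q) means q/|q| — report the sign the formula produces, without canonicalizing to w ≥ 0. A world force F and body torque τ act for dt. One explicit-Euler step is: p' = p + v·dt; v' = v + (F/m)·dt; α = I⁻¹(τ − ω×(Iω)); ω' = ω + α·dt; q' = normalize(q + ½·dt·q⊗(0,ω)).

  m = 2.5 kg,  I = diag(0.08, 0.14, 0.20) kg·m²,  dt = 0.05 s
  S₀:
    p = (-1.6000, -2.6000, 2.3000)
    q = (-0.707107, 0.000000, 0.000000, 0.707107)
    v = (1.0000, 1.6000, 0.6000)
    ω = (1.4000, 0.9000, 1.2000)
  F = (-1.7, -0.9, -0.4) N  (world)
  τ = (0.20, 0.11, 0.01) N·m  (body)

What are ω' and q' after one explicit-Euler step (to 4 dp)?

ω' = (1.4845, 1.0113, 1.1836)
q' = (-0.7274, -0.0406, 0.0088, 0.6850)

ω×(Iω) gyroscopic = (0.0648, -0.2016, 0.0756)
(τ − ω×Iω)/I = (1.6900, 2.2257, -0.3280)
new body rate ω' = (1.4845, 1.0113, 1.1836)
Hamilton product q⊗(0,ω) = (-0.8485284, -1.6263461, 0.3535535, -0.8485284)
q + ½dt·q⊗(0,ω), renormalized = (-0.7274, -0.0406, 0.0088, 0.6850)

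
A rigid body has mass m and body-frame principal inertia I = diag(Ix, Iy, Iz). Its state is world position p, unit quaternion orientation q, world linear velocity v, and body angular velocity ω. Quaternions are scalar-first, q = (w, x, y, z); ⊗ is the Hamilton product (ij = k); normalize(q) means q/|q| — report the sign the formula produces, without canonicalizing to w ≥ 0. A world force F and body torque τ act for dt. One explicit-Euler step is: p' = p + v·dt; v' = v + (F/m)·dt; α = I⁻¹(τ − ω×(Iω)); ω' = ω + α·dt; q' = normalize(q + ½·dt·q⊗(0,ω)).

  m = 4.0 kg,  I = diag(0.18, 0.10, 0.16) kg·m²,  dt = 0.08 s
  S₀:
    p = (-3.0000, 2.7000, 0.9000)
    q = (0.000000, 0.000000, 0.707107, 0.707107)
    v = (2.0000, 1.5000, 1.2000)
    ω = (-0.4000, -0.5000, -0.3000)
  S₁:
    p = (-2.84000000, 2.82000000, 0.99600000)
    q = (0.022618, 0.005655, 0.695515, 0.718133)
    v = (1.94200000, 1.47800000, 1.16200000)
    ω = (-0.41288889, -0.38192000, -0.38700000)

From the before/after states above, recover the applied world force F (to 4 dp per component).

F = (-2.9000, -1.1000, -1.9000)

v₁ − v₀ = (-0.05800000, -0.02200000, -0.03800000)
F = m·Δv/dt = (-2.9000, -1.1000, -1.9000)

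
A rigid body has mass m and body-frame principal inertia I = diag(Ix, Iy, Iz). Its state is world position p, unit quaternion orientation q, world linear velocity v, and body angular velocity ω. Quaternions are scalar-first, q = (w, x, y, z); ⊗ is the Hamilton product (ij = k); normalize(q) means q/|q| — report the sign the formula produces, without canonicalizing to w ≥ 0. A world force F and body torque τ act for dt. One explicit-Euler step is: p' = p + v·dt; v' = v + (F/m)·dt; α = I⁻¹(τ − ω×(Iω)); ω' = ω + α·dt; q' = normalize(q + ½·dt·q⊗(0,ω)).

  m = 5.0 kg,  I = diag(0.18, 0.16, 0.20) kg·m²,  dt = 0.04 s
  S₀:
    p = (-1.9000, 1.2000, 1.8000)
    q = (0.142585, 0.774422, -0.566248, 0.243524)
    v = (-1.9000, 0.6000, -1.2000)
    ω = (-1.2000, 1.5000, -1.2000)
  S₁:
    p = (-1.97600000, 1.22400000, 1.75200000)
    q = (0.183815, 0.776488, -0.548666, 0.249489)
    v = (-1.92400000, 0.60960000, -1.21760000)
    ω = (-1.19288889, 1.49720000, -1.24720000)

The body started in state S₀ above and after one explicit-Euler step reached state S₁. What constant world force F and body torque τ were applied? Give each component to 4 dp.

v₁ − v₀ = (-0.02400000, 0.00960000, -0.01760000)
m·(v₁−v₀)/dt = (-3.0000, 1.2000, -2.2000)
Δω = ω₁−ω₀ = (0.00711111, -0.00280000, -0.04720000)
gyro term ω₀×Iω₀ = (-0.0720, -0.0288, 0.0360)
τ = I·(Δω/dt) + ω₀×(Iω₀) = (-0.0400, -0.0400, -0.2000)

F = (-3.0000, 1.2000, -2.2000)
τ = (-0.0400, -0.0400, -0.2000)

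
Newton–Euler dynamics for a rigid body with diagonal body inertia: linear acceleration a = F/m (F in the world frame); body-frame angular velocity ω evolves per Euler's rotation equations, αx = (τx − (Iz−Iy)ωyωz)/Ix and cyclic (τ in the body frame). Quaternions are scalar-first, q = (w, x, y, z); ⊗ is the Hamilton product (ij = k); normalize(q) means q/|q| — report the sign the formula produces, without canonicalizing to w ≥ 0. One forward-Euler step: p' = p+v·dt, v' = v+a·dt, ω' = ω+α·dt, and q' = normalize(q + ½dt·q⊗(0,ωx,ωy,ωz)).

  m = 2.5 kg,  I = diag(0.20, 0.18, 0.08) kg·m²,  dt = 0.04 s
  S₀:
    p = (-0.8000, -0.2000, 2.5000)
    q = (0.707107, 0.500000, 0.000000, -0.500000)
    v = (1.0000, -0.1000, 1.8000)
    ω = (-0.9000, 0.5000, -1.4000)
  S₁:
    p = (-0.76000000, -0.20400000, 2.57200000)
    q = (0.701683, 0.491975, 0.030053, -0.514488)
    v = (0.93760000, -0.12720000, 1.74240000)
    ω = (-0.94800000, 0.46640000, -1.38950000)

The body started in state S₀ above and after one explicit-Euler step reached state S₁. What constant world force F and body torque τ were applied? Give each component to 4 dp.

ω₁ − ω₀ = (-0.04800000, -0.03360000, 0.01050000)
ω₀×(Iω₀) = (0.0700, 0.1512, 0.0090)
applied torque τ = (-0.1700, 0.0000, 0.0300)
velocity change Δv = (-0.06240000, -0.02720000, -0.05760000)
F = m·Δv/dt = (-3.9000, -1.7000, -3.6000)

F = (-3.9000, -1.7000, -3.6000)
τ = (-0.1700, 0.0000, 0.0300)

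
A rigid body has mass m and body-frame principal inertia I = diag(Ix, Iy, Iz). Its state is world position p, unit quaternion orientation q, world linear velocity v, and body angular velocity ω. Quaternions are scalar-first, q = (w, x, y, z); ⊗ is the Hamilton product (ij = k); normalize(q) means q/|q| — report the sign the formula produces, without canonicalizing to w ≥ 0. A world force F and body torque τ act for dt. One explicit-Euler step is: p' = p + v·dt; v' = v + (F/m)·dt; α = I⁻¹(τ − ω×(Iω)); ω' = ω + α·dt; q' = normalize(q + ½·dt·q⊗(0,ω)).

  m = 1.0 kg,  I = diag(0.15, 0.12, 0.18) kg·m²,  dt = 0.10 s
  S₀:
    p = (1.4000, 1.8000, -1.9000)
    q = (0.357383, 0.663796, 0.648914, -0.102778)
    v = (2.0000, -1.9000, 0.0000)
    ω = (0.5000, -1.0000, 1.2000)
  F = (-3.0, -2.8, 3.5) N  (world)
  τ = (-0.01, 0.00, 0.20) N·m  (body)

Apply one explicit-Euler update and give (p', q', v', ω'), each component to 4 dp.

p' = (1.6000, 1.6100, -1.9000)
q' = (0.3781, 0.7042, 0.5867, -0.1303)
v' = (1.7000, -2.1800, 0.3500)
ω' = (0.5413, -0.9850, 1.3028)

p' = p + v·dt = (1.6000, 1.6100, -1.9000)
v' = v + a·dt = (1.7000, -2.1800, 0.3500)
(τ − ω×Iω)/I = (0.4133, 0.1500, 1.0278)
new body rate ω' = (0.5413, -0.9850, 1.3028)
Hamilton product q⊗(0,ω) = (0.4403496, 0.8546103, -1.2053272, -0.5593934)
updated quaternion q' = (0.3781, 0.7042, 0.5867, -0.1303)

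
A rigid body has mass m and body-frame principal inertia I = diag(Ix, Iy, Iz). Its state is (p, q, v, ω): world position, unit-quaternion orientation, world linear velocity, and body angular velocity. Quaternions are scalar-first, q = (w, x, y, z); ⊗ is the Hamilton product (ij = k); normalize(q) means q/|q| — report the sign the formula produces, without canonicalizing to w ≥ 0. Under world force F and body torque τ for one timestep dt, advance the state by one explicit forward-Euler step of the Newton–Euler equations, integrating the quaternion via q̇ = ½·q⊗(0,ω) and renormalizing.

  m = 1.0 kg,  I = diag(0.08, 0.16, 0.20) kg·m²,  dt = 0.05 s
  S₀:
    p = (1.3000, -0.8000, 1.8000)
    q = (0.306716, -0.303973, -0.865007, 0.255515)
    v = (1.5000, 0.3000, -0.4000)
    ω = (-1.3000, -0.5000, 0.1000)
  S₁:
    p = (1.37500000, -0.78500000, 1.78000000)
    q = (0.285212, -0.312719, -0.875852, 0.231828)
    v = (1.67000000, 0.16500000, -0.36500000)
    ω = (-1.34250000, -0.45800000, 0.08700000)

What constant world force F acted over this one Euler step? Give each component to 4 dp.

F = (3.4000, -2.7000, 0.7000)

velocity change Δv = (0.17000000, -0.13500000, 0.03500000)
m·(v₁−v₀)/dt = (3.4000, -2.7000, 0.7000)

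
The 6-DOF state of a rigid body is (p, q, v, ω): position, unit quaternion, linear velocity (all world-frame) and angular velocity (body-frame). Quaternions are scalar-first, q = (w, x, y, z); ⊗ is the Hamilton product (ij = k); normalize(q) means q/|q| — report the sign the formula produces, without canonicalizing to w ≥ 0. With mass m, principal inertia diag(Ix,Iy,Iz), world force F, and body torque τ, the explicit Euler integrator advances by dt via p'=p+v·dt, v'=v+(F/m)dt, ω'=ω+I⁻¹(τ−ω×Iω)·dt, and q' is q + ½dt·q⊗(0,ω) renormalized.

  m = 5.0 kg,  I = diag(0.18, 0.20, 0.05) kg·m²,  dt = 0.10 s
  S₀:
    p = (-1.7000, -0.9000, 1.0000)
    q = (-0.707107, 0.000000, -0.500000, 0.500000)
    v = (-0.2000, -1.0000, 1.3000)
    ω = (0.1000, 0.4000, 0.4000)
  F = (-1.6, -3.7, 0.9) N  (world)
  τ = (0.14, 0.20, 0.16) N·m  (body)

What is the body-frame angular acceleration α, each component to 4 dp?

gyro term ω×Iω = (-0.0240, 0.0052, 0.0008)
(τ − ω×Iω)/I = (0.9111, 0.9740, 3.1840)

α = (0.9111, 0.9740, 3.1840)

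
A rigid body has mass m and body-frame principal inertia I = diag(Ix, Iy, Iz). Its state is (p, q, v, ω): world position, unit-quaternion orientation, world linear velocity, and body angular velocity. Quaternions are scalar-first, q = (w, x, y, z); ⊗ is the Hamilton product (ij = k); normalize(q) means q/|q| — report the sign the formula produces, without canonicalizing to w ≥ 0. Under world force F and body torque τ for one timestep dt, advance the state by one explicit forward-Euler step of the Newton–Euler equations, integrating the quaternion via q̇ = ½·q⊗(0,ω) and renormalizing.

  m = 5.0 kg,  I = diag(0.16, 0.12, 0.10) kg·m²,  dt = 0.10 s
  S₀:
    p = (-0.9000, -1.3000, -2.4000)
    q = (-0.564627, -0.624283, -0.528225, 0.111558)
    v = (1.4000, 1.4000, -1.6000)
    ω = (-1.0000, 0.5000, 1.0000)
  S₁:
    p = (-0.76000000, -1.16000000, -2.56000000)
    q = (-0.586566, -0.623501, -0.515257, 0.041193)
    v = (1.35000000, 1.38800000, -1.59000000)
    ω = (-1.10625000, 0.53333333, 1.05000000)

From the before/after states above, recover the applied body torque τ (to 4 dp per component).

τ = (-0.1800, -0.0200, 0.0700)

ω₁ − ω₀ = (-0.10625000, 0.03333333, 0.05000000)
ω₀×(Iω₀) = (-0.0100, -0.0600, 0.0200)
applied torque τ = (-0.1800, -0.0200, 0.0700)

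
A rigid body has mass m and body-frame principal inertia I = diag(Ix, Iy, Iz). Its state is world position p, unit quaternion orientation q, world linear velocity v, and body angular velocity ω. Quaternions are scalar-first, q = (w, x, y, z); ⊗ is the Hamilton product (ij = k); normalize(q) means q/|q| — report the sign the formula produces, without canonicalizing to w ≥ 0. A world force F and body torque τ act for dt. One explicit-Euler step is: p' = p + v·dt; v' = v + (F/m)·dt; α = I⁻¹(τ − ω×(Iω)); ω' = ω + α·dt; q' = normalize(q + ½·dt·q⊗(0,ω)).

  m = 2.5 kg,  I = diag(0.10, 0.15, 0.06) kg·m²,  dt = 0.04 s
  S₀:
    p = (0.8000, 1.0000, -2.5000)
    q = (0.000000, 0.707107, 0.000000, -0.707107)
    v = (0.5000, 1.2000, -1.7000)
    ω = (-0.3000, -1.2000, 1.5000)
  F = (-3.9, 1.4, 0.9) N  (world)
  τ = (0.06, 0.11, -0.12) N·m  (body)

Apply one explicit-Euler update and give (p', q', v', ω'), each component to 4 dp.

a = F/m = (-1.5600, 0.5600, 0.3600)
p' = p + v·dt = (0.8200, 1.0480, -2.5680)
new velocity v' = (0.4376, 1.2224, -1.6856)
(τ − ω×Iω)/I = (-1.0200, 0.8533, -2.3000)
ω + α·dt = (-0.3408, -1.1659, 1.4080)
2q̇ = q⊗(0,ω) = (1.2727926, -0.8485284, -0.8485284, -0.8485284)
updated quaternion q' = (0.0254, 0.6896, -0.0170, -0.7235)

p' = (0.8200, 1.0480, -2.5680)
q' = (0.0254, 0.6896, -0.0170, -0.7235)
v' = (0.4376, 1.2224, -1.6856)
ω' = (-0.3408, -1.1659, 1.4080)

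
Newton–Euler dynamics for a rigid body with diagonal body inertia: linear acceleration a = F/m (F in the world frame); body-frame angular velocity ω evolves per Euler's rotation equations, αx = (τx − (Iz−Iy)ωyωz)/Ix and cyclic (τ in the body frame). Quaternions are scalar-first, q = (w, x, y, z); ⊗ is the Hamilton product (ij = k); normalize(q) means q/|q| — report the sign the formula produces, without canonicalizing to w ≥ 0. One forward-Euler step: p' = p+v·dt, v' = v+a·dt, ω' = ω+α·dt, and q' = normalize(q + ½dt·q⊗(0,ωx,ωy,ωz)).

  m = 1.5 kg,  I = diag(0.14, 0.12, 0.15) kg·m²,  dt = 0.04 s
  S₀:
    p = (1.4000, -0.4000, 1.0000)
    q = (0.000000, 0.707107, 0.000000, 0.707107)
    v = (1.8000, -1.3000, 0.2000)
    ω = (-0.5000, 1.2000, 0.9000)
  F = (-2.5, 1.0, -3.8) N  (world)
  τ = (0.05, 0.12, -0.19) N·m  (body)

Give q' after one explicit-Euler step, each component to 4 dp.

q' = (-0.0057, 0.6898, -0.0198, 0.7237)

q⊗(0,ω) = (-0.2828428, -0.8485284, -0.9899498, 0.8485284)
q + ½dt·q⊗(0,ω), renormalized = (-0.0057, 0.6898, -0.0198, 0.7237)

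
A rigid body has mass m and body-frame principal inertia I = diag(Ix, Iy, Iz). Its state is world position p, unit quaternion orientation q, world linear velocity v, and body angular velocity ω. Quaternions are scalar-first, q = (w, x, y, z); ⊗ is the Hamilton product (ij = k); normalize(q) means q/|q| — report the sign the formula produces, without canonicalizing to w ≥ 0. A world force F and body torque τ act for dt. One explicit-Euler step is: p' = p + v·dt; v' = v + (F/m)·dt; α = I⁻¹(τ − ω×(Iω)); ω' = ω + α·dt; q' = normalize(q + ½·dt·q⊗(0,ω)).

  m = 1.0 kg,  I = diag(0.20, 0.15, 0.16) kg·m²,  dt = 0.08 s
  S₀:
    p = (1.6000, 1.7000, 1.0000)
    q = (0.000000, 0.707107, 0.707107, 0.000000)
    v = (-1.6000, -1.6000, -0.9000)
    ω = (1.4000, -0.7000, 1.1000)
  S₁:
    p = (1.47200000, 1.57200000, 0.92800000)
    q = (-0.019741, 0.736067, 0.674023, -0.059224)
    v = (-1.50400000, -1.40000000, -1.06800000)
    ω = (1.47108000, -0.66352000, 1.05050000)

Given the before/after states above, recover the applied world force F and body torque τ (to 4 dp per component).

F = (1.2000, 2.5000, -2.1000)
τ = (0.1700, 0.1300, -0.0500)

Δv = v₁−v₀ = (0.09600000, 0.20000000, -0.16800000)
applied force F = (1.2000, 2.5000, -2.1000)
rate change Δω = (0.07108000, 0.03648000, -0.04950000)
τ = I·(Δω/dt) + ω₀×(Iω₀) = (0.1700, 0.1300, -0.0500)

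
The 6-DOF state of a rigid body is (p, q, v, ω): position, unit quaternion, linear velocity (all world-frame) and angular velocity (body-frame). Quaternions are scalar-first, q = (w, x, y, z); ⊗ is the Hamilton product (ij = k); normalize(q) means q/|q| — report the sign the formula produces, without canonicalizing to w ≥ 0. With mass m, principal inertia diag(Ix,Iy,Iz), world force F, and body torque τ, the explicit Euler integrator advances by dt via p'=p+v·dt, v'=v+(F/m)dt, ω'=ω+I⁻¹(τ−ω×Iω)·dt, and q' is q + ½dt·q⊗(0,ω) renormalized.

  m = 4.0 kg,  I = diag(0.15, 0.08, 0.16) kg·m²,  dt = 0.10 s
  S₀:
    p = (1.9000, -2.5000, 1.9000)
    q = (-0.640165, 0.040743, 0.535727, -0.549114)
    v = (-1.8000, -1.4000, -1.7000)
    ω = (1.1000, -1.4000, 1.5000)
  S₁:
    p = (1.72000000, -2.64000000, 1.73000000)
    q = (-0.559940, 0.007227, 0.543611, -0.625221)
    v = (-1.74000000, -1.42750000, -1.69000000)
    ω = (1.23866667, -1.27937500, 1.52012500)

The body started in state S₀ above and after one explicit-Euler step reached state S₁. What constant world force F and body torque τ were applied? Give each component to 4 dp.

F = (2.4000, -1.1000, 0.4000)
τ = (0.0400, 0.0800, 0.1400)

Δv = v₁−v₀ = (0.06000000, -0.02750000, 0.01000000)
applied force F = (2.4000, -1.1000, 0.4000)
rate change Δω = (0.13866667, 0.12062500, 0.02012500)
precession coupling = (-0.1680, -0.0165, 0.1078)
I·α + gyro = (0.0400, 0.0800, 0.1400)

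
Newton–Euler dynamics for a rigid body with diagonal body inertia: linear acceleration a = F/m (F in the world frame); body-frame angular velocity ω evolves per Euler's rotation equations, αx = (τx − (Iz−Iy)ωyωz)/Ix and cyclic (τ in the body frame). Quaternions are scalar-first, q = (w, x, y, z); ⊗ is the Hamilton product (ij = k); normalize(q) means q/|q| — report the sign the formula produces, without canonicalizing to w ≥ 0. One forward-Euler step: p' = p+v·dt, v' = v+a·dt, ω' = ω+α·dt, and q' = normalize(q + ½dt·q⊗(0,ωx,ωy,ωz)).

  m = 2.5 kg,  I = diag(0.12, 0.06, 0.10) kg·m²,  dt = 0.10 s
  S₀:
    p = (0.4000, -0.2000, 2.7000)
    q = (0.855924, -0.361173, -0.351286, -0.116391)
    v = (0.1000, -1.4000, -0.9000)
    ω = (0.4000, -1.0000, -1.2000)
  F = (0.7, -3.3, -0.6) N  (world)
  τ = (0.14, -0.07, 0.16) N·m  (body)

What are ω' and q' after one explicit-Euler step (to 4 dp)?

gyro term ω×Iω = (0.0480, -0.0096, 0.0240)
(τ − ω×Iω)/I = (0.7667, -1.0067, 1.3600)
ω + α·dt = (0.4767, -1.1007, -1.0640)
q⊗(0,ω) = (-0.3464860, 0.6475218, -1.3358880, -0.5254214)
q + ½dt·q⊗(0,ω), renormalized = (0.8359, -0.3277, -0.4167, -0.1422)

ω' = (0.4767, -1.1007, -1.0640)
q' = (0.8359, -0.3277, -0.4167, -0.1422)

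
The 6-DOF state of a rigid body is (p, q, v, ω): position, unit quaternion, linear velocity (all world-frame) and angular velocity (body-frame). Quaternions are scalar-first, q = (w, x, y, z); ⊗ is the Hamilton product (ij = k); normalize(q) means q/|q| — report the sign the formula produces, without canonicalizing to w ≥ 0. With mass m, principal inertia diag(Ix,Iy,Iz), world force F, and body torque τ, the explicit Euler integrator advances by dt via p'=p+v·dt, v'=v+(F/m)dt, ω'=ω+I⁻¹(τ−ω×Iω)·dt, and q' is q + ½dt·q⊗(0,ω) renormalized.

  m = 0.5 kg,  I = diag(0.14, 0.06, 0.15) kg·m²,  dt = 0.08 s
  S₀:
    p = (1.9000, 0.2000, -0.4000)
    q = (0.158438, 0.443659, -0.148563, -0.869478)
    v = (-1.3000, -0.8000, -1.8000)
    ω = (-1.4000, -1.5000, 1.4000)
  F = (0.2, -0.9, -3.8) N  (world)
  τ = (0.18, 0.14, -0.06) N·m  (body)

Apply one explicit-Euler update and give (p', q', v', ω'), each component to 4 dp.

a = (0.4000, -1.8000, -7.6000)
new position p' = (1.7960, 0.1360, -0.5440)
v' = v + a·dt = (-1.2680, -0.9440, -2.4080)
angular accel α = (2.6357, 2.0067, 0.7200)
new body rate ω' = (-1.1891, -1.3395, 1.4576)
q⊗(0,ω) = (1.6155473, -1.7340184, 0.3584896, -0.6516635)
updated quaternion q' = (0.2220, 0.3725, -0.1336, -0.8912)

p' = (1.7960, 0.1360, -0.5440)
q' = (0.2220, 0.3725, -0.1336, -0.8912)
v' = (-1.2680, -0.9440, -2.4080)
ω' = (-1.1891, -1.3395, 1.4576)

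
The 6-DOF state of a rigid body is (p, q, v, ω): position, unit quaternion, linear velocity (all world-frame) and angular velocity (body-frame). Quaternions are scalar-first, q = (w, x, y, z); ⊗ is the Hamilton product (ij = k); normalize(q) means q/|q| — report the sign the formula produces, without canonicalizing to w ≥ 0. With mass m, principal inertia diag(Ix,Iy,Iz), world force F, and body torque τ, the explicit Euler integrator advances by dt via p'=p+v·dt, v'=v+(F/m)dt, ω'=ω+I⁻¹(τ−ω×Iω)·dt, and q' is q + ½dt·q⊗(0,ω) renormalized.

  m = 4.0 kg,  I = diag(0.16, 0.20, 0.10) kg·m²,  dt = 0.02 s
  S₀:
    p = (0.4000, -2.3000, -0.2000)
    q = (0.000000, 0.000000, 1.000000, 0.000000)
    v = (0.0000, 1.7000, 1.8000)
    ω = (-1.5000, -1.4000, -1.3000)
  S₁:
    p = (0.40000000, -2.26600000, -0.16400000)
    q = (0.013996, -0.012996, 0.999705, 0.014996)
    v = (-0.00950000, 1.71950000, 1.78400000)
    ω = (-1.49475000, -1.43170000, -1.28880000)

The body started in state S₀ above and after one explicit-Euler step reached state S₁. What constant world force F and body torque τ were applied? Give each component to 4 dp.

F = (-1.9000, 3.9000, -3.2000)
τ = (-0.1400, -0.2000, 0.1400)

velocity change Δv = (-0.00950000, 0.01950000, -0.01600000)
m·(v₁−v₀)/dt = (-1.9000, 3.9000, -3.2000)
ω₁ − ω₀ = (0.00525000, -0.03170000, 0.01120000)
precession coupling = (-0.1820, 0.1170, 0.0840)
applied torque τ = (-0.1400, -0.2000, 0.1400)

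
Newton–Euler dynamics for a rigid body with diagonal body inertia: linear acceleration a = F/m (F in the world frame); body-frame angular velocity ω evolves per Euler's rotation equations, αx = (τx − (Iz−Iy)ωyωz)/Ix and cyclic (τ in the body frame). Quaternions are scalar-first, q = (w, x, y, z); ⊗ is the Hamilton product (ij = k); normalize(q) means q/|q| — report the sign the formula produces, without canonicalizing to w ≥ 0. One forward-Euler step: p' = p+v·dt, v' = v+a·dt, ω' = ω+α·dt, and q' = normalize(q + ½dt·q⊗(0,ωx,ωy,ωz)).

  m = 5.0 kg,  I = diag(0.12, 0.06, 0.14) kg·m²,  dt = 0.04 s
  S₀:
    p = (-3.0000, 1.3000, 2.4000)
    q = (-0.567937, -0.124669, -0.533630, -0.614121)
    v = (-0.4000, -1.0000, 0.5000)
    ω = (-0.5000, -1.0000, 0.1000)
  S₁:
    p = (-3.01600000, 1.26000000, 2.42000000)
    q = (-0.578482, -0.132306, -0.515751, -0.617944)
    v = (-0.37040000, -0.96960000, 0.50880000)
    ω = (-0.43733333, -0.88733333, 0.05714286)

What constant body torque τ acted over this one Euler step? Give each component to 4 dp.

ω₁ − ω₀ = (0.06266667, 0.11266667, -0.04285714)
I·α + gyro = (0.1800, 0.1700, -0.1800)

τ = (0.1800, 0.1700, -0.1800)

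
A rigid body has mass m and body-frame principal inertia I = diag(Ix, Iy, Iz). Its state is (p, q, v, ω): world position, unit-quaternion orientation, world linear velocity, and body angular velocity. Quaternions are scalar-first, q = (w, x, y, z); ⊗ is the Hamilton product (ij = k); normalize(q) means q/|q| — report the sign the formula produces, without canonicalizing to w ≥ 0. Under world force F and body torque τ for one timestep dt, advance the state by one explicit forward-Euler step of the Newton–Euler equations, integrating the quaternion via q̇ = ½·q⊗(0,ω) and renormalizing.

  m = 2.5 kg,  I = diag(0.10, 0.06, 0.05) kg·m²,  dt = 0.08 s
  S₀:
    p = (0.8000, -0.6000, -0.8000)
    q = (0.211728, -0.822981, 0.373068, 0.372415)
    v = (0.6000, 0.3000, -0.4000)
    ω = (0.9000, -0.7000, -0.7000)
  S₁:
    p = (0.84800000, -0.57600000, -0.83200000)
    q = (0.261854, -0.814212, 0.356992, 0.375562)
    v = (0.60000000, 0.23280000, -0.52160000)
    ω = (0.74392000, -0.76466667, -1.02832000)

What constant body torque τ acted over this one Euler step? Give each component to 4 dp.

rate change Δω = (-0.15608000, -0.06466667, -0.32832000)
applied torque τ = (-0.2000, -0.0800, -0.1800)

τ = (-0.2000, -0.0800, -0.1800)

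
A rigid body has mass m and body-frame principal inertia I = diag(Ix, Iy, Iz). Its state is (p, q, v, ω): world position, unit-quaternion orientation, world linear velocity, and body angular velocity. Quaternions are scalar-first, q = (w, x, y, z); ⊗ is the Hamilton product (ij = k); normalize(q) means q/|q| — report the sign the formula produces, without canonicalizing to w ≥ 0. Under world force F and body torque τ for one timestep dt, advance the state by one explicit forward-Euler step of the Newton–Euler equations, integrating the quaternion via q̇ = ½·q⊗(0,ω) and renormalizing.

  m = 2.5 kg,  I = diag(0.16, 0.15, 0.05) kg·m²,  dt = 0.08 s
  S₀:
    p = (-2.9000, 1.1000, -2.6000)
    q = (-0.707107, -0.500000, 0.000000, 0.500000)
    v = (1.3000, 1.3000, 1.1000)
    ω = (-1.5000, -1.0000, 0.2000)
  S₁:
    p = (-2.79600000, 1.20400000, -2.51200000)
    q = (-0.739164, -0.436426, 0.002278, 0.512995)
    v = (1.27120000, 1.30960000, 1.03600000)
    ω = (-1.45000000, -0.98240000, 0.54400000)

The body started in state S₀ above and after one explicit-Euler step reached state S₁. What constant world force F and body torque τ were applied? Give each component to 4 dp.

F = (-0.9000, 0.3000, -2.0000)
τ = (0.1200, 0.0000, 0.2000)

v₁ − v₀ = (-0.02880000, 0.00960000, -0.06400000)
applied force F = (-0.9000, 0.3000, -2.0000)
rate change Δω = (0.05000000, 0.01760000, 0.34400000)
gyro term ω₀×Iω₀ = (0.0200, -0.0330, -0.0150)
τ = I·(Δω/dt) + ω₀×(Iω₀) = (0.1200, 0.0000, 0.2000)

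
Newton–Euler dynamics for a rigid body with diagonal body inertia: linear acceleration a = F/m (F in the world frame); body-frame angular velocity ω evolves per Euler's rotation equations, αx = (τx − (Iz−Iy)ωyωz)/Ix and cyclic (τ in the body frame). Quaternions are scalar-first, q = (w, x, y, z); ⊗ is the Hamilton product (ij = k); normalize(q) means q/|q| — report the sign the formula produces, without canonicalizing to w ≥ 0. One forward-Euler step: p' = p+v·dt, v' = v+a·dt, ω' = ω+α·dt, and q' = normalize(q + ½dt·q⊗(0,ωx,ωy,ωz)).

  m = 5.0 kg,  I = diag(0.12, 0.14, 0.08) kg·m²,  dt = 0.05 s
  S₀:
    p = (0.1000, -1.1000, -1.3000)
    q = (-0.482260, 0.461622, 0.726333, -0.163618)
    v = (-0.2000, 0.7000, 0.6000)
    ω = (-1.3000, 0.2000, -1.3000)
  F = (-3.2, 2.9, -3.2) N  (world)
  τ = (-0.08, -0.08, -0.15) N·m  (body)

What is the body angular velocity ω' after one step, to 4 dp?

ω' = (-1.3398, 0.1473, -1.3905)

(τ − ω×Iω)/I = (-0.7967, -1.0543, -1.8100)
new body rate ω' = (-1.3398, 0.1473, -1.3905)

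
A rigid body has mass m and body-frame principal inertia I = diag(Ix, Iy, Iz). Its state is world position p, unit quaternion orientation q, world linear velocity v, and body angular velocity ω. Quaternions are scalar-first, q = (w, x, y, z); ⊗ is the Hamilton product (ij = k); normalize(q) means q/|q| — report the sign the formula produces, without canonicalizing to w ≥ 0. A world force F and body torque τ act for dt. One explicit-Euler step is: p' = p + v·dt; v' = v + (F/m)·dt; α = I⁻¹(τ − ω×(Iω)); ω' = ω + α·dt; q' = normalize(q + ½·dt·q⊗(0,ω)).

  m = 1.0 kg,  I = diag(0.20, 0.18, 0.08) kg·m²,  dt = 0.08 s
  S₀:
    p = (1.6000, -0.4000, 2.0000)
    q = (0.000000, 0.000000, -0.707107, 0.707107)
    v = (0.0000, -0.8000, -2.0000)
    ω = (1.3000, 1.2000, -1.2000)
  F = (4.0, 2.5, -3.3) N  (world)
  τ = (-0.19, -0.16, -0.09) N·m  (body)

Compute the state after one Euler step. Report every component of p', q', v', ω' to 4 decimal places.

linear accel F/m = (4.0000, 2.5000, -3.3000)
p' = p + v·dt = (1.6000, -0.4640, 1.8400)
new velocity v' = (0.3200, -0.6000, -2.2640)
(τ − ω×Iω)/I = (-1.6700, 0.1511, -0.7350)
ω + α·dt = (1.1664, 1.2121, -1.2588)
q⊗(0,ω) = (1.6970568, 0.0000000, 0.9192391, 0.9192391)
updated quaternion q' = (0.0676, 0.0000, -0.6679, 0.7412)

p' = (1.6000, -0.4640, 1.8400)
q' = (0.0676, 0.0000, -0.6679, 0.7412)
v' = (0.3200, -0.6000, -2.2640)
ω' = (1.1664, 1.2121, -1.2588)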